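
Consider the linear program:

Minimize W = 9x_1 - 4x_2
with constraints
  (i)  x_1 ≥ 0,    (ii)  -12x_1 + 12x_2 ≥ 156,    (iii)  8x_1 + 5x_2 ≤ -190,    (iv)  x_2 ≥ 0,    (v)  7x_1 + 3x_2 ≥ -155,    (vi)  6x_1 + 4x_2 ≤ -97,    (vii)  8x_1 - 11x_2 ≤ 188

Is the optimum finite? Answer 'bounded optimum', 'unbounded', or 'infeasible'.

infeasible

The boundaries 6x_1 + 4x_2 = -97 and 8x_1 - 11x_2 = 188 meet at (-45/14, -136/7), but that point violates x_1 ≥ 0. Every candidate vertex is excluded by some other constraint, so the feasible region is empty.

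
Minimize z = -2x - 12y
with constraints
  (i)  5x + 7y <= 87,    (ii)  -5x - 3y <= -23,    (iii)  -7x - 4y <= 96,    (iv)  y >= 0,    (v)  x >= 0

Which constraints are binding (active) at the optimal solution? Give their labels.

(i) and (v)

Vertices and z = -2x - 12y:
  (87/5, 0) → z = -174/5
  (0, 87/7) → z = -1044/7
  (23/5, 0) → z = -46/5
  (0, 23/3) → z = -92

The minimum is at (0, 87/7). Substituting into each constraint, equality holds for (i) and (v); the remaining constraints have slack.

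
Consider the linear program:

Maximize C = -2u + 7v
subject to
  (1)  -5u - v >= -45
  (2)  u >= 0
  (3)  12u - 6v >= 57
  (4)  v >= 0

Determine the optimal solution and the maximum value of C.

u = 109/14, v = 85/14, maximum C = 377/14

Vertices and C = -2u + 7v:
  (109/14, 85/14) → C = 377/14
  (9, 0) → C = -18
  (19/4, 0) → C = -19/2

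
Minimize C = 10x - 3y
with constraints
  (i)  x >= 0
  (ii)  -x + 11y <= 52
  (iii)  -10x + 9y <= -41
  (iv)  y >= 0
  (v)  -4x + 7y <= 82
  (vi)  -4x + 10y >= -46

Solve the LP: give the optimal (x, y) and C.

x = 41/10, y = 0, minimum C = 41

At the optimal vertex, -10x + 9y = -41 and y = 0.
Solving simultaneously gives x = 41/10, y = 0.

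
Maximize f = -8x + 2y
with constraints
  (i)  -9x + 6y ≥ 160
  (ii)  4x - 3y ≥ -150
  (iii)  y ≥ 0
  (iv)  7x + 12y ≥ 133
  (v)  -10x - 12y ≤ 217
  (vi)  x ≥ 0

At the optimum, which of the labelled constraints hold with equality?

Feasible corners and f = -8x + 2y:
  (140, 710/3) → f = -1940/3
  (0, 80/3) → f = 160/3
  (0, 50) → f = 100

The maximum is at (0, 50). Substituting into each constraint, equality holds for (ii) and (vi); the remaining constraints have slack.

(ii) and (vi)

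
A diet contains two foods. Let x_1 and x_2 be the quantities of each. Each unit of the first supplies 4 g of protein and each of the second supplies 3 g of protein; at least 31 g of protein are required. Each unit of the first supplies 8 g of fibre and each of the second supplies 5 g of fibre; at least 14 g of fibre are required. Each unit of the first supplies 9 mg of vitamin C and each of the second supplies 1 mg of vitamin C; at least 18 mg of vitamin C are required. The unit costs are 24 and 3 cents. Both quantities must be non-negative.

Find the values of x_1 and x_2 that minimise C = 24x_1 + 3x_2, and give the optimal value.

Feasible corners and C = 24x_1 + 3x_2:
  (0, 18) → C = 54
  (31/4, 0) → C = 186
  (1, 9) → C = 51
The feasible region is unbounded (it extends along (0, 1), (1, 0)), but C strictly increases along every unbounded feasible direction, so there is no improving ray and the minimum is attained at a vertex.

The optimum lies where 4x_1 + 3x_2 = 31 and 9x_1 + x_2 = 18.
Solving simultaneously gives x_1 = 1, x_2 = 9.

x_1 = 1, x_2 = 9, minimum C = 51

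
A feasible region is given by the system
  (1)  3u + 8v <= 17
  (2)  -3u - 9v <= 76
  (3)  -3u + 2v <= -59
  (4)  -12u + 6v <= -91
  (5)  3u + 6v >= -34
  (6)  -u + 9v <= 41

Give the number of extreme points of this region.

4

Of the 15 pairwise boundary intersections, those satisfying every inequality are:
  (761/3, -93)
  (253/15, -21/5)
  (50/3, -14)
  (143/12, -93/8)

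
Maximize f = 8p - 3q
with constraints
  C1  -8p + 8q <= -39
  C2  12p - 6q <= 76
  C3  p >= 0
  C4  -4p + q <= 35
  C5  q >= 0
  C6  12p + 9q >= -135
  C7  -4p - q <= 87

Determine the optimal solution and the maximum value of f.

p = 187/24, q = 35/12, maximum f = 643/12

Extreme points and f = 8p - 3q:
  (187/24, 35/12) → f = 643/12
  (39/8, 0) → f = 39
  (19/3, 0) → f = 152/3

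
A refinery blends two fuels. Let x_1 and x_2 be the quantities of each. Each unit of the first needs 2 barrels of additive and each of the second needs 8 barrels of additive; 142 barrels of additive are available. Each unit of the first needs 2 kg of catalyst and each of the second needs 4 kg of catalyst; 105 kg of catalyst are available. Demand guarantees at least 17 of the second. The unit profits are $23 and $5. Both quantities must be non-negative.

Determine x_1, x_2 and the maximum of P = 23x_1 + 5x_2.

Vertices and P = 23x_1 + 5x_2:
  (0, 71/4) → P = 355/4
  (0, 17) → P = 85
  (3, 17) → P = 154

x_1 = 3, x_2 = 17, maximum P = 154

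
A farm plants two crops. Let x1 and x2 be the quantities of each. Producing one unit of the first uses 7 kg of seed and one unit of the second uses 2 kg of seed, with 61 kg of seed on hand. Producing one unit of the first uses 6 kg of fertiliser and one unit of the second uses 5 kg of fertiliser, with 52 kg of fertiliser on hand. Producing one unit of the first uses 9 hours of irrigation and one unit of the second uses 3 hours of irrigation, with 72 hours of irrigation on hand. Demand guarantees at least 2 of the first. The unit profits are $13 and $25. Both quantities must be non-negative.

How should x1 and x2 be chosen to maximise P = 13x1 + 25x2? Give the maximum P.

x1 = 2, x2 = 8, maximum P = 226

Feasible corners and P = 13x1 + 25x2:
  (8, 0) → P = 104
  (2, 0) → P = 26
  (68/9, 4/3) → P = 1184/9
  (2, 8) → P = 226

The optimum lies where 6x1 + 5x2 = 52 and x1 = 2.
Solving simultaneously gives x1 = 2, x2 = 8.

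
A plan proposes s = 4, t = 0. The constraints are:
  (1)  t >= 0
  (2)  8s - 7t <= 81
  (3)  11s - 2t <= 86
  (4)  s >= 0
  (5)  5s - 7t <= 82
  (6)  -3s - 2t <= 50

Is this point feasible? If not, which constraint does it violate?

(1): 0 ≥ 0 ✓
(2): 32 ≤ 81 ✓
(3): 44 ≤ 86 ✓
(4): 4 ≥ 0 ✓
(5): 20 ≤ 82 ✓
(6): -12 ≤ 50 ✓

feasible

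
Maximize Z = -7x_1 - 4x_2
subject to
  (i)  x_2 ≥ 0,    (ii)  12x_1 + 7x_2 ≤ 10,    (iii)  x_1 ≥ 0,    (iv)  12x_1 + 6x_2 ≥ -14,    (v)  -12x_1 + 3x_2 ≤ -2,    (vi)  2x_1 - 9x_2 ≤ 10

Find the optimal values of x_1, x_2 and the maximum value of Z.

x_1 = 1/6, x_2 = 0, maximum Z = -7/6

Corner points and Z = -7x_1 - 4x_2:
  (5/6, 0) → Z = -35/6
  (1/6, 0) → Z = -7/6
  (11/30, 4/5) → Z = -173/30

At the optimal vertex, x_2 = 0 and -12x_1 + 3x_2 = -2.
Solving simultaneously gives x_1 = 1/6, x_2 = 0.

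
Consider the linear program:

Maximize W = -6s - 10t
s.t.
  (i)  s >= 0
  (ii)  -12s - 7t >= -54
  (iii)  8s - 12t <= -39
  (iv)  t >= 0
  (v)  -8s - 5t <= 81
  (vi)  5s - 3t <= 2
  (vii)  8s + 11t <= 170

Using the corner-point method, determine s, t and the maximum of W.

Feasible corners and W = -6s - 10t:
  (0, 54/7) → W = -540/7
  (0, 13/4) → W = -65/2
  (15/8, 9/2) → W = -225/4

The binding constraints are s = 0 and 8s - 12t = -39.
Solving simultaneously gives s = 0, t = 13/4.

s = 0, t = 13/4, maximum W = -65/2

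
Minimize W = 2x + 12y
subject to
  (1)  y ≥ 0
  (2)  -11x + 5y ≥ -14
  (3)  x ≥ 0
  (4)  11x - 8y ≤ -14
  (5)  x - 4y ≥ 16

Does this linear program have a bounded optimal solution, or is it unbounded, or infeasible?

The boundaries -11x + 5y = -14 and 11x - 8y = -14 meet at (182/33, 28/3), but that point violates x - 4y ≥ 16. Every candidate vertex is excluded by some other constraint, so the feasible region is empty.

infeasible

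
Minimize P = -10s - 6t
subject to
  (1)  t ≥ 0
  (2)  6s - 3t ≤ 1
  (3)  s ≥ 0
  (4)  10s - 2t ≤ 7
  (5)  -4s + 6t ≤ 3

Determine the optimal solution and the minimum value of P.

Vertices and P = -10s - 6t:
  (1/6, 0) → P = -5/3
  (0, 0) → P = 0
  (5/8, 11/12) → P = -47/4
  (0, 1/2) → P = -3

The binding constraints are 6s - 3t = 1 and -4s + 6t = 3.
Solving simultaneously gives s = 5/8, t = 11/12.

s = 5/8, t = 11/12, minimum P = -47/4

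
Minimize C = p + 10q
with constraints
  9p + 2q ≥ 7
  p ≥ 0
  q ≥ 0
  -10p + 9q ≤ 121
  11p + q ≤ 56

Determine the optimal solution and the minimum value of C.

p = 7/9, q = 0, minimum C = 7/9

Corner points and C = p + 10q:
  (0, 7/2) → C = 35
  (7/9, 0) → C = 7/9
  (0, 121/9) → C = 1210/9
  (56/11, 0) → C = 56/11
  (383/109, 1891/109) → C = 177

The binding constraints are 9p + 2q = 7 and q = 0.
Solving simultaneously gives p = 7/9, q = 0.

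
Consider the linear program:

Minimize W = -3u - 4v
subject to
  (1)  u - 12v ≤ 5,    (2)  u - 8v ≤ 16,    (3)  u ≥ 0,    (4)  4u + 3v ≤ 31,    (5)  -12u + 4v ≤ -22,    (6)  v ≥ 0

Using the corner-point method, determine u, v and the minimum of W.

The optimum lies where 4u + 3v = 31 and -12u + 4v = -22.
Solving simultaneously gives u = 95/26, v = 71/13.

u = 95/26, v = 71/13, minimum W = -853/26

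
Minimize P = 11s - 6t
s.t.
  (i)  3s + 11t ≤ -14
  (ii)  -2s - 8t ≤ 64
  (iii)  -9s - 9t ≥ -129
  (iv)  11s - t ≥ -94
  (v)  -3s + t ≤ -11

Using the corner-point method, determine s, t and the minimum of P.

Vertices and P = 11s - 6t:
  (515/24, -57/8) → P = 6691/24
  (107/36, -25/12) → P = 1627/36
  (268/9, -139/9) → P = 3782/9
  (12/13, -107/13) → P = 774/13

At the optimal vertex, 3s + 11t = -14 and -3s + t = -11.
Solving simultaneously gives s = 107/36, t = -25/12.

s = 107/36, t = -25/12, minimum P = 1627/36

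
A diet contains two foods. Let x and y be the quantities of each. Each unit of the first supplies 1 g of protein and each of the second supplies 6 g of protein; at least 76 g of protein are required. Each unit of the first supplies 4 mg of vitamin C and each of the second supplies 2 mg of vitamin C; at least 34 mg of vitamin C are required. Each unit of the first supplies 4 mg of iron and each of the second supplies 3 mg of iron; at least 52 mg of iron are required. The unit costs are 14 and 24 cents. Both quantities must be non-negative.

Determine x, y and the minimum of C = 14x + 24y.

Corner points and C = 14x + 24y:
  (0, 52/3) → C = 416
  (76, 0) → C = 1064
  (4, 12) → C = 344
The feasible region is unbounded (it extends along (0, 1), (1, 0)), but C strictly increases along every unbounded feasible direction, so there is no improving ray and the minimum is attained at a vertex.

x = 4, y = 12, minimum C = 344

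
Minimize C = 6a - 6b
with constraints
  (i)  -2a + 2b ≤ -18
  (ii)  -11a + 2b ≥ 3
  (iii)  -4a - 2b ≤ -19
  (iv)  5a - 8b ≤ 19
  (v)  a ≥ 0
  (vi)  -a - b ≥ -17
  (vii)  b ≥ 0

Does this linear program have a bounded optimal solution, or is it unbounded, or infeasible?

infeasible

The boundaries -11a + 2b = 3 and -4a - 2b = -19 meet at (16/15, 221/30), but that point violates -2a + 2b ≤ -18. Every candidate vertex is excluded by some other constraint, so the feasible region is empty.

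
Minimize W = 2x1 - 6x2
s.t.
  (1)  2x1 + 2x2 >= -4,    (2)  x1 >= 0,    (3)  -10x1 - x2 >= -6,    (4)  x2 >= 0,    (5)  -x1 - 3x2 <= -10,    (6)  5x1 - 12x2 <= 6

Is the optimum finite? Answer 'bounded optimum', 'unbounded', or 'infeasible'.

bounded optimum

Vertices and W = 2x1 - 6x2:
  (0, 6) → W = -36
  (0, 10/3) → W = -20
  (8/29, 94/29) → W = -548/29
The feasible region has finitely many vertices and no improving ray; the minimum is -36 at (0, 6).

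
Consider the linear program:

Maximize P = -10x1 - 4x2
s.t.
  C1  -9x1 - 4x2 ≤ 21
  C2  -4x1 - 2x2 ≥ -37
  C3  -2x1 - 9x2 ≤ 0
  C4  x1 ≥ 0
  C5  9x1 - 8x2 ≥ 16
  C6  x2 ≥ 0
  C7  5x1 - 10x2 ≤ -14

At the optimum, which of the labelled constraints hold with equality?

C5 and C7

Corner points and P = -10x1 - 4x2:
  (164/25, 269/50) → P = -2178/25
  (171/25, 241/50) → P = -2192/25
  (136/25, 103/25) → P = -1772/25

The maximum is at (136/25, 103/25). Substituting into each constraint, equality holds for C5 and C7; the remaining constraints have slack.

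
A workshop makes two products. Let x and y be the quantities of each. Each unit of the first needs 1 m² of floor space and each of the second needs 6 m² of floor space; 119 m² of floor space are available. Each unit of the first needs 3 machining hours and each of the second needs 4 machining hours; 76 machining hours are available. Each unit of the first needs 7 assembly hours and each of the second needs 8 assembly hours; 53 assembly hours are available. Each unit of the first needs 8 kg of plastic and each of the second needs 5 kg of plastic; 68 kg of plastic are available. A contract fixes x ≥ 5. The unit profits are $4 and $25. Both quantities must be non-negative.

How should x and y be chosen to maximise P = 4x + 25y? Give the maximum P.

x = 5, y = 9/4, maximum P = 305/4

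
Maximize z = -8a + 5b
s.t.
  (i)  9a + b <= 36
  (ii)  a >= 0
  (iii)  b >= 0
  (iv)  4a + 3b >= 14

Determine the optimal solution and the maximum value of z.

a = 0, b = 36, maximum z = 180

Corner points and z = -8a + 5b:
  (0, 36) → z = 180
  (4, 0) → z = -32
  (0, 14/3) → z = 70/3
  (7/2, 0) → z = -28

The optimum lies where 9a + b = 36 and a = 0.
Solving simultaneously gives a = 0, b = 36.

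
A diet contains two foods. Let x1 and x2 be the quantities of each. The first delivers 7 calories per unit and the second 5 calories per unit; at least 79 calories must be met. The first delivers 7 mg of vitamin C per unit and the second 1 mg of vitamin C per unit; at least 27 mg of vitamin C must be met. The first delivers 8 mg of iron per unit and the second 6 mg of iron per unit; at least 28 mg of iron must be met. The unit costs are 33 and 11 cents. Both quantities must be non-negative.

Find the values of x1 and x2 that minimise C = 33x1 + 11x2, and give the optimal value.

Vertices and C = 33x1 + 11x2:
  (0, 27) → C = 297
  (79/7, 0) → C = 2607/7
  (2, 13) → C = 209
The feasible region is unbounded (it extends along (0, 1), (1, 0)), but C strictly increases along every unbounded feasible direction, so there is no improving ray and the minimum is attained at a vertex.

The optimum lies where 7x1 + 5x2 = 79 and 7x1 + x2 = 27.
Solving simultaneously gives x1 = 2, x2 = 13.

x1 = 2, x2 = 13, minimum C = 209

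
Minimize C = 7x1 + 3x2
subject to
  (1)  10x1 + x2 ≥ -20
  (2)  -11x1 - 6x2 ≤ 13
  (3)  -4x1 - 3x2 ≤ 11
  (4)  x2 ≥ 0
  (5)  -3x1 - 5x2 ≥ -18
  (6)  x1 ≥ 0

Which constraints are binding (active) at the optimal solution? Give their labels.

Feasible corners and C = 7x1 + 3x2:
  (6, 0) → C = 42
  (0, 0) → C = 0
  (0, 18/5) → C = 54/5

The minimum is at (0, 0). Substituting into each constraint, equality holds for (4) and (6); the remaining constraints have slack.

(4) and (6)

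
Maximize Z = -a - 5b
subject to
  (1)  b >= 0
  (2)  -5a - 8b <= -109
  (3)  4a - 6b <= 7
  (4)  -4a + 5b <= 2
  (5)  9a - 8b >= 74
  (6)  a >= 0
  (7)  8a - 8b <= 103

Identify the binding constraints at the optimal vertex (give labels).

Corner points and Z = -a - 5b:
  (194/11, 233/22) → Z = -1553/22
  (281/8, 89/4) → Z = -1171/8
  (386/13, 314/13) → Z = -1956/13
  (531/8, 107/2) → Z = -2671/8

The maximum is at (194/11, 233/22). Substituting into each constraint, equality holds for (3) and (5); the remaining constraints have slack.

(3) and (5)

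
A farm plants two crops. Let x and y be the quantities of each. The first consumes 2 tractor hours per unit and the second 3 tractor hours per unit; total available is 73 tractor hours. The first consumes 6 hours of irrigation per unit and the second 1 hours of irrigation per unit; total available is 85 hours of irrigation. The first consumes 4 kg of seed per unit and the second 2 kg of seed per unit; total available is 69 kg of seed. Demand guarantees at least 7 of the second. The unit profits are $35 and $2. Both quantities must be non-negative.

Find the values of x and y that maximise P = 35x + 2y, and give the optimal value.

x = 13, y = 7, maximum P = 469

Vertices and P = 35x + 2y:
  (0, 73/3) → P = 146/3
  (0, 7) → P = 14
  (61/8, 77/4) → P = 2443/8
  (101/8, 37/4) → P = 3683/8
  (13, 7) → P = 469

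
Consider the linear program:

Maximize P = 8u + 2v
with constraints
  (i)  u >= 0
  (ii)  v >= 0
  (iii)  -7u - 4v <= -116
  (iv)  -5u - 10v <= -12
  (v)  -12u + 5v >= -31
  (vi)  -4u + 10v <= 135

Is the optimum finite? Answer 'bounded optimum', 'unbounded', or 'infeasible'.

Feasible corners and P = 8u + 2v:
  (704/83, 1175/83) → P = 7982/83
  (310/43, 1409/86) → P = 3889/43
  (197/20, 436/25) → P = 2842/25
The feasible region has finitely many vertices and no improving ray; the maximum is 2842/25 at (197/20, 436/25).

bounded optimum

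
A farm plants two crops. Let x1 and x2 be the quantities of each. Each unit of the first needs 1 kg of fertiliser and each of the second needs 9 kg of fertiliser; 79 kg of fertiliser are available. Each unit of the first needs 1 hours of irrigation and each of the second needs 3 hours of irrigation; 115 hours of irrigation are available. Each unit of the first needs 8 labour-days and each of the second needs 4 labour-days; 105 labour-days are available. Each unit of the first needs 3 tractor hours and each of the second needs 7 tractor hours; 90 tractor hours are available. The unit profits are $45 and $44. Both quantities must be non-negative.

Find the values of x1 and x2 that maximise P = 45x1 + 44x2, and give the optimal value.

The optimum lies where x1 + 9x2 = 79 and 8x1 + 4x2 = 105.
Solving simultaneously gives x1 = 37/4, x2 = 31/4.

x1 = 37/4, x2 = 31/4, maximum P = 3029/4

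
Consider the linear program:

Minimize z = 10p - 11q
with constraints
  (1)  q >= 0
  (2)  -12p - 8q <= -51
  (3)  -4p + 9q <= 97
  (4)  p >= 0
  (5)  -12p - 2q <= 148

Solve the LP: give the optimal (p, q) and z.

p = 0, q = 97/9, minimum z = -1067/9

Extreme points and z = 10p - 11q:
  (17/4, 0) → z = 85/2
  (0, 51/8) → z = -561/8
  (0, 97/9) → z = -1067/9
The feasible region is unbounded (it extends along (1, 0), (9, 4)), but z strictly increases along every unbounded feasible direction, so there is no improving ray and the minimum is attained at a vertex.

At the optimal vertex, -4p + 9q = 97 and p = 0.
Solving simultaneously gives p = 0, q = 97/9.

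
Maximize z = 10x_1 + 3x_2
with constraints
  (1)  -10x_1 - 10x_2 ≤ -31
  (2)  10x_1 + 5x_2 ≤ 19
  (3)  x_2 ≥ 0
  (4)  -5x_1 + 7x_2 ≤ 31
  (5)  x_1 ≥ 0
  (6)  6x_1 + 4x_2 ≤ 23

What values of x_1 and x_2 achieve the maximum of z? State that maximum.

Feasible corners and z = 10x_1 + 3x_2:
  (7/10, 12/5) → z = 71/5
  (0, 31/10) → z = 93/10
  (0, 19/5) → z = 57/5

At the optimal vertex, -10x_1 - 10x_2 = -31 and 10x_1 + 5x_2 = 19.
Solving simultaneously gives x_1 = 7/10, x_2 = 12/5.

x_1 = 7/10, x_2 = 12/5, maximum z = 71/5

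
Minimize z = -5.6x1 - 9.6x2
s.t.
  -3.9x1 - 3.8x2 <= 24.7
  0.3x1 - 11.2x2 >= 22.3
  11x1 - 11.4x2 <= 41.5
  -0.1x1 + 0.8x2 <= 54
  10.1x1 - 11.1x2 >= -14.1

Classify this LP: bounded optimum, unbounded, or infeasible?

bounded optimum

Corner points and z = -5.6x1 - 9.6x2:
  (-326/227, -43355/8626) → z = 1213952/21565
  (-32775/8167, -19448/8167) → z = 1851204/40835
  (10529/5989, -23285/11978) → z = 264028/29945
  (-40545/10979, -22946/10979) → z = 2236668/54895
The feasible region has finitely many vertices and no improving ray; the minimum is 264028/29945 at (10529/5989, -23285/11978).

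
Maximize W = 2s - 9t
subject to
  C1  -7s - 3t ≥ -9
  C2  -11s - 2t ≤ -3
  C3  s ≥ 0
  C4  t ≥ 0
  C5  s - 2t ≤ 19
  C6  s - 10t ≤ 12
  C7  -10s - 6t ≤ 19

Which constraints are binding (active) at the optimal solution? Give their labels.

Corner points and W = 2s - 9t:
  (0, 3) → W = -27
  (9/7, 0) → W = 18/7
  (0, 3/2) → W = -27/2
  (3/11, 0) → W = 6/11

The maximum is at (9/7, 0). Substituting into each constraint, equality holds for C1 and C4; the remaining constraints have slack.

C1 and C4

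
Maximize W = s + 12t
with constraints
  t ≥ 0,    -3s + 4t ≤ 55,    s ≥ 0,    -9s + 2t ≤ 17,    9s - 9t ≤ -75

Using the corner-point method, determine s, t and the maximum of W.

s = 65/3, t = 30, maximum W = 1145/3

Feasible corners and W = s + 12t:
  (7/5, 74/5) → W = 179
  (65/3, 30) → W = 1145/3
  (0, 17/2) → W = 102
  (0, 25/3) → W = 100

The optimum lies where -3s + 4t = 55 and 9s - 9t = -75.
Solving simultaneously gives s = 65/3, t = 30.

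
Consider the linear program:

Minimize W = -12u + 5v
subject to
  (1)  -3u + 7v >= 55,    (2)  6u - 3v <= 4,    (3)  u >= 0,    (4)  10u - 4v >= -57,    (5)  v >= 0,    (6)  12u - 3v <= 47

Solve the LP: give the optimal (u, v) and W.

Vertices and W = -12u + 5v:
  (193/33, 114/11) → W = -202/11
  (0, 55/7) → W = 275/7
  (43/6, 13) → W = -21
  (0, 57/4) → W = 285/4
  (359/18, 577/9) → W = 731/9

The binding constraints are 6u - 3v = 4 and 12u - 3v = 47.
Solving simultaneously gives u = 43/6, v = 13.

u = 43/6, v = 13, minimum W = -21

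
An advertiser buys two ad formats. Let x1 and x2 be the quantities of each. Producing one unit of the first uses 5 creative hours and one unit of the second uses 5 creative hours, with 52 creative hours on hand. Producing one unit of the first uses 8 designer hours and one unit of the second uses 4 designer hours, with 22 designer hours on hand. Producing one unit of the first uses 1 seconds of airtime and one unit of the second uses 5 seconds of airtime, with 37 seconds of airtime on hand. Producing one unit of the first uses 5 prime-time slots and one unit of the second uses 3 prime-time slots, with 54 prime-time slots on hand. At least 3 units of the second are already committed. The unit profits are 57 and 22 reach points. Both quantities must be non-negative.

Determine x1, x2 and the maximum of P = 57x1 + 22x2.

Extreme points and P = 57x1 + 22x2:
  (0, 11/2) → P = 121
  (0, 3) → P = 66
  (5/4, 3) → P = 549/4

x1 = 5/4, x2 = 3, maximum P = 549/4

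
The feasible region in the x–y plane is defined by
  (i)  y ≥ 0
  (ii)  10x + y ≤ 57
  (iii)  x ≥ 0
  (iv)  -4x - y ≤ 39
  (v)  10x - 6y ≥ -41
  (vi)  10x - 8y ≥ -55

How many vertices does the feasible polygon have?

Intersecting each pair of boundary lines and keeping only the points that satisfy every inequality leaves:
  (57/10, 0)
  (0, 0)
  (401/90, 112/9)
  (0, 41/6)
  (1/10, 7)

5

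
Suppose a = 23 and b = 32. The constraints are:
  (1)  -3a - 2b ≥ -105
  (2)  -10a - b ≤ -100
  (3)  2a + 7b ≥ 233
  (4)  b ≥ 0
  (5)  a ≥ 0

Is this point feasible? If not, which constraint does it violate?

not feasible — violates (1)

Constraint (1): -3a - 2b = -133, which is not ≥ -105. All other constraints are satisfied.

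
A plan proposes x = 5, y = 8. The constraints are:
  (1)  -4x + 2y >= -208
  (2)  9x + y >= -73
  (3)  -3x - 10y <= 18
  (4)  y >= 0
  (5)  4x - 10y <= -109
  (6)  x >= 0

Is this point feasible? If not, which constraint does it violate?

not feasible — violates (5)

Constraint (5): 4x - 10y = -60, which is not ≤ -109. All other constraints are satisfied.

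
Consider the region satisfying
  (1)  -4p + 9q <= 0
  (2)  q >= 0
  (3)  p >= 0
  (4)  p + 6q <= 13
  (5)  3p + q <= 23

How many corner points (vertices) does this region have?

4

Pairwise boundary intersections that survive every other constraint:
  (0, 0)
  (39/11, 52/33)
  (23/3, 0)
  (125/17, 16/17)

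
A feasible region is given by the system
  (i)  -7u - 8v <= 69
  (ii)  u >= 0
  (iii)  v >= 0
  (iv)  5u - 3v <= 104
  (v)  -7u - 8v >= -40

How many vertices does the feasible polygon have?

Of the 9 pairwise boundary intersections, those satisfying every inequality are:
  (0, 0)
  (0, 5)
  (40/7, 0)

3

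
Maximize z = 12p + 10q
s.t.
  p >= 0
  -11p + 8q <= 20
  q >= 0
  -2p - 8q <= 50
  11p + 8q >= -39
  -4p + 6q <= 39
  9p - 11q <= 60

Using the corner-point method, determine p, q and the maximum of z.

Corner points and z = 12p + 10q:
  (0, 5/2) → z = 25
  (0, 0) → z = 0
  (96/17, 349/34) → z = 2897/17
  (20/3, 0) → z = 80
  (789/10, 591/10) → z = 7689/5

p = 789/10, q = 591/10, maximum z = 7689/5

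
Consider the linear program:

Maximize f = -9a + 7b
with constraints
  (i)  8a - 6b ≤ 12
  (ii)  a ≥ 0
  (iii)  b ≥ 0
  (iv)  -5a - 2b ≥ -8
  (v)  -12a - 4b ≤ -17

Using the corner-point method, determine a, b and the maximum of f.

a = 1/2, b = 11/4, maximum f = 59/4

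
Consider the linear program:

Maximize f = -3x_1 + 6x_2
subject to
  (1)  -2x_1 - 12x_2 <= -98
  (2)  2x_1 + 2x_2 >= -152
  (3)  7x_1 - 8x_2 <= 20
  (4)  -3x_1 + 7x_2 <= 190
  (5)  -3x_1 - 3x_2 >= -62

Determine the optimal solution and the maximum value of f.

x_1 = -797/25, x_2 = 337/25, maximum f = 4413/25

The binding constraints are -2x_1 - 12x_2 = -98 and -3x_1 + 7x_2 = 190.
Solving simultaneously gives x_1 = -797/25, x_2 = 337/25.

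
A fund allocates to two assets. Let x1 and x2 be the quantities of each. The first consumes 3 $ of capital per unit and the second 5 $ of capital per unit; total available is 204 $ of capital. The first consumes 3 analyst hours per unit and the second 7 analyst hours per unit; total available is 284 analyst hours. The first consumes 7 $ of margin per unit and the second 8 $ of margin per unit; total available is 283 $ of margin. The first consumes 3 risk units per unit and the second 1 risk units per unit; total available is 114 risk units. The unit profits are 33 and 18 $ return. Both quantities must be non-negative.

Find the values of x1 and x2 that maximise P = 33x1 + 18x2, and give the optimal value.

x1 = 37, x2 = 3, maximum P = 1275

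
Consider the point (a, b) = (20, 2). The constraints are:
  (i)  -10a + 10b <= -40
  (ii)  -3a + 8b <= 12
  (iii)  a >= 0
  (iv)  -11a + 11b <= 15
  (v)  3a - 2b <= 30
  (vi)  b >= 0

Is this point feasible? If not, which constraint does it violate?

Constraint (v): 3a - 2b = 56, which is not ≤ 30. All other constraints are satisfied.

not feasible — violates (v)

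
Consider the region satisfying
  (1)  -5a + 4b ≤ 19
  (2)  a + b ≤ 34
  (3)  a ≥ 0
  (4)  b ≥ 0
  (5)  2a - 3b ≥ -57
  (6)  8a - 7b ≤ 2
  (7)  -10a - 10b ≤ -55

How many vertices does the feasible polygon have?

4

Intersecting each pair of boundary lines and keeping only the points that satisfy every inequality leaves:
  (13, 21)
  (1/3, 31/6)
  (16, 18)
  (27/10, 14/5)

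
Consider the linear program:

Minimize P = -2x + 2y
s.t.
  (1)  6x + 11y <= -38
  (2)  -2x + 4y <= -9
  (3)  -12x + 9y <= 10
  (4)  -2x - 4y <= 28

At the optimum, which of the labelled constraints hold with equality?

(1) and (4)

Feasible corners and P = -2x + 2y:
  (-53/46, -65/23) → P = -77/23
  (78, -46) → P = -248
  (-121/30, -64/15) → P = -7/15
  (-146/33, -158/33) → P = -8/11

The minimum is at (78, -46). Substituting into each constraint, equality holds for (1) and (4); the remaining constraints have slack.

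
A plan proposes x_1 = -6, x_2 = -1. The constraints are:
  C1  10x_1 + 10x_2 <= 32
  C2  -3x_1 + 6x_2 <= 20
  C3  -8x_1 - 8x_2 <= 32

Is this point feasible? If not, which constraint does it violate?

not feasible — violates C3

Constraint C3: -8x_1 - 8x_2 = 56, which is not ≤ 32. All other constraints are satisfied.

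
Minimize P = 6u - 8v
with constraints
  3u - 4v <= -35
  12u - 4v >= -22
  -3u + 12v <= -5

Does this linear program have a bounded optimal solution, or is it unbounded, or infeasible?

infeasible

The boundaries 3u - 4v = -35 and 12u - 4v = -22 meet at (13/9, 59/6), but that point violates -3u + 12v ≤ -5. Every candidate vertex is excluded by some other constraint, so the feasible region is empty.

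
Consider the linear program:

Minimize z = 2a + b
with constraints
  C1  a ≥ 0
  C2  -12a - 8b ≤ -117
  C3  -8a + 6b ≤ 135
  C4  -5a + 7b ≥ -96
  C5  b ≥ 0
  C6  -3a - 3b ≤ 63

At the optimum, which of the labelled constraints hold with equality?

Vertices and z = 2a + b:
  (0, 117/8) → z = 117/8
  (0, 45/2) → z = 45/2
  (39/4, 0) → z = 39/2
  (96/5, 0) → z = 192/5
The feasible region is unbounded (it extends along (3, 4), (7, 5)), but z strictly increases along every unbounded feasible direction, so there is no improving ray and the minimum is attained at a vertex.

The minimum is at (0, 117/8). Substituting into each constraint, equality holds for C1 and C2; the remaining constraints have slack.

C1 and C2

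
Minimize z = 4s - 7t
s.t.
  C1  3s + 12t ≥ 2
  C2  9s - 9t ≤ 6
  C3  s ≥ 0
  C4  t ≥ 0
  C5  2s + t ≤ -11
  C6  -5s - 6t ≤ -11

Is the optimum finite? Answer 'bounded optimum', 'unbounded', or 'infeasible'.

infeasible

The boundaries 9s - 9t = 6 and -5s - 6t = -11 meet at (15/11, 23/33), but that point violates 2s + t ≤ -11. Every candidate vertex is excluded by some other constraint, so the feasible region is empty.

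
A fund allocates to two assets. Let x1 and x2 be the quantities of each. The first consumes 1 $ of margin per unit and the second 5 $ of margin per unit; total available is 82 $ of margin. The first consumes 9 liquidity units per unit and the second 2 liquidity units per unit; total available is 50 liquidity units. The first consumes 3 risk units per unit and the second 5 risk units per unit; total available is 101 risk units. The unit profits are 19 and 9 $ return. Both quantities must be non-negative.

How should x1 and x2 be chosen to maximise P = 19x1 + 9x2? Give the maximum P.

x1 = 2, x2 = 16, maximum P = 182

Feasible corners and P = 19x1 + 9x2:
  (0, 0) → P = 0
  (0, 82/5) → P = 738/5
  (50/9, 0) → P = 950/9
  (2, 16) → P = 182

The binding constraints are x1 + 5x2 = 82 and 9x1 + 2x2 = 50.
Solving simultaneously gives x1 = 2, x2 = 16.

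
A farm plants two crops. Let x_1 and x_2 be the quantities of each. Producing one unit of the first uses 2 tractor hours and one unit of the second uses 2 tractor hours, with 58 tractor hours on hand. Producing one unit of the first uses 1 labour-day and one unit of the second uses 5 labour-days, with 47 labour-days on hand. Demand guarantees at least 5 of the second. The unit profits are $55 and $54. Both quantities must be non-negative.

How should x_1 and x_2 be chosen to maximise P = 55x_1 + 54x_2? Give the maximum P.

x_1 = 22, x_2 = 5, maximum P = 1480

The binding constraints are x_1 + 5x_2 = 47 and x_2 = 5.
Solving simultaneously gives x_1 = 22, x_2 = 5.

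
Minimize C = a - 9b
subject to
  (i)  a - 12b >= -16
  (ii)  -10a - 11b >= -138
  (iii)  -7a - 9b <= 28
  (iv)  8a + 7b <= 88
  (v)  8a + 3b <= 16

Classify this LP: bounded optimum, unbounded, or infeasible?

bounded optimum

Vertices and C = a - 9b:
  (-160/31, 28/31) → C = -412/31
  (16/11, 16/11) → C = -128/11
  (76/17, -112/17) → C = 1084/17
The feasible region has finitely many vertices and no improving ray; the minimum is -412/31 at (-160/31, 28/31).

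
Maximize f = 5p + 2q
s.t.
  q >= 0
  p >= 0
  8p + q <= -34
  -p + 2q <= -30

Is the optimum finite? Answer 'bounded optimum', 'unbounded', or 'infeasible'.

The boundaries q = 0 and -p + 2q = -30 meet at (30, 0), but that point violates 8p + q ≤ -34. Every candidate vertex is excluded by some other constraint, so the feasible region is empty.

infeasible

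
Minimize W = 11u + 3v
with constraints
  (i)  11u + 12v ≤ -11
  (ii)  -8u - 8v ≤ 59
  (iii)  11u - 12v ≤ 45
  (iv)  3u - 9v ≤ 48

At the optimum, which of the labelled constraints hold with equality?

(i) and (ii)

Feasible corners and W = 11u + 3v:
  (-155/2, 561/8) → W = -5137/8
  (17/11, -7/3) → W = 10
  (-87/46, -1009/184) → W = -6855/184

The minimum is at (-155/2, 561/8). Substituting into each constraint, equality holds for (i) and (ii); the remaining constraints have slack.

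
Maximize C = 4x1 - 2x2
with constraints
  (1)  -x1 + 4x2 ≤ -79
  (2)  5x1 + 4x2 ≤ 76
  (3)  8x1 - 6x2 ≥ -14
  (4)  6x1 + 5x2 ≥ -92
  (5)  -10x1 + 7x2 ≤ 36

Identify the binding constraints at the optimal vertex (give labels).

(2) and (4)

Corner points and C = 4x1 - 2x2:
  (155/6, -319/24) → C = 1559/12
  (27/29, -566/29) → C = 1240/29
  (748, -916) → C = 4824

The maximum is at (748, -916). Substituting into each constraint, equality holds for (2) and (4); the remaining constraints have slack.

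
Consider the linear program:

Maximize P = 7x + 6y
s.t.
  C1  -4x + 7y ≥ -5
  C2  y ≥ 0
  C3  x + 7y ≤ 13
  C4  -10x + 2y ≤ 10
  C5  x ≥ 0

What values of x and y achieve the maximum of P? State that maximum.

Corner points and P = 7x + 6y:
  (5/4, 0) → P = 35/4
  (18/5, 47/35) → P = 1164/35
  (0, 0) → P = 0
  (0, 13/7) → P = 78/7

x = 18/5, y = 47/35, maximum P = 1164/35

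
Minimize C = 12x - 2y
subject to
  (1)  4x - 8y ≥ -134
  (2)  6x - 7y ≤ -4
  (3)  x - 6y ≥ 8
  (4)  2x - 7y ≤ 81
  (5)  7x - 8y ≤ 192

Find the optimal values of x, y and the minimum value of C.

Feasible corners and C = 12x - 2y:
  (-217/4, -83/8) → C = -2521/4
  (-793/6, -148/3) → C = -4462/3
  (-80/29, -52/29) → C = -856/29
  (-85/4, -247/14) → C = -1538/7

At the optimal vertex, 4x - 8y = -134 and 2x - 7y = 81.
Solving simultaneously gives x = -793/6, y = -148/3.

x = -793/6, y = -148/3, minimum C = -4462/3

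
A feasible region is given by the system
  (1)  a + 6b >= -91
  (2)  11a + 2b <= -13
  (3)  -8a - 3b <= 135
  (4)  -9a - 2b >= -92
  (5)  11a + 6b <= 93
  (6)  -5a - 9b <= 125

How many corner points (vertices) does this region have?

The feasible vertices (each the meet of two boundaries and inside every other half-plane) are:
  (-6, 53/2)
  (133/89, -1310/89)
  (-363/5, 743/5)
  (-280/19, -325/57)

4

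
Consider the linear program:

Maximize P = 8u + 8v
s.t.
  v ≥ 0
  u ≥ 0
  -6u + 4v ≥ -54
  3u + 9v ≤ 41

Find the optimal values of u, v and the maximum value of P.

u = 325/33, v = 14/11, maximum P = 2936/33

Corner points and P = 8u + 8v:
  (0, 0) → P = 0
  (9, 0) → P = 72
  (0, 41/9) → P = 328/9
  (325/33, 14/11) → P = 2936/33

The binding constraints are -6u + 4v = -54 and 3u + 9v = 41.
Solving simultaneously gives u = 325/33, v = 14/11.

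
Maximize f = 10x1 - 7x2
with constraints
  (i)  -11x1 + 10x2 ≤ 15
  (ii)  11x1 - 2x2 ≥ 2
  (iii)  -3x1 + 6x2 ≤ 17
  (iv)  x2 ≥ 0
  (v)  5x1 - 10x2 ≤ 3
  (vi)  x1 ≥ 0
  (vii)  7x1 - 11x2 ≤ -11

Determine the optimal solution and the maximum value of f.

x1 = 121/9, x2 = 86/9, maximum f = 608/9

The optimum lies where -3x1 + 6x2 = 17 and 7x1 - 11x2 = -11.
Solving simultaneously gives x1 = 121/9, x2 = 86/9.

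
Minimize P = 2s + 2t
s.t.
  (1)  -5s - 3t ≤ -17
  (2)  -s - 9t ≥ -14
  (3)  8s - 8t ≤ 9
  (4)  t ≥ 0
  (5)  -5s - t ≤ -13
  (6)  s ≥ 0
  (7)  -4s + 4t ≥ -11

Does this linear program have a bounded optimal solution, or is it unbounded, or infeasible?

The boundaries -5s - 3t = -17 and -s - 9t = -14 meet at (37/14, 53/42), but that point violates 8s - 8t ≤ 9. Every candidate vertex is excluded by some other constraint, so the feasible region is empty.

infeasible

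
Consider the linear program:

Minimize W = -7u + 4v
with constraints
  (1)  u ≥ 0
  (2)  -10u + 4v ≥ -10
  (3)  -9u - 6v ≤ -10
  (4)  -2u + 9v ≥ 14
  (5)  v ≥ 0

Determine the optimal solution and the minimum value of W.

u = 73/41, v = 80/41, minimum W = -191/41

Extreme points and W = -7u + 4v:
  (0, 5/3) → W = 20/3
  (73/41, 80/41) → W = -191/41
  (2/31, 146/93) → W = 542/93
The feasible region is unbounded (it extends along (0, 1), (2, 5)), but W strictly increases along every unbounded feasible direction, so there is no improving ray and the minimum is attained at a vertex.

At the optimal vertex, -10u + 4v = -10 and -2u + 9v = 14.
Solving simultaneously gives u = 73/41, v = 80/41.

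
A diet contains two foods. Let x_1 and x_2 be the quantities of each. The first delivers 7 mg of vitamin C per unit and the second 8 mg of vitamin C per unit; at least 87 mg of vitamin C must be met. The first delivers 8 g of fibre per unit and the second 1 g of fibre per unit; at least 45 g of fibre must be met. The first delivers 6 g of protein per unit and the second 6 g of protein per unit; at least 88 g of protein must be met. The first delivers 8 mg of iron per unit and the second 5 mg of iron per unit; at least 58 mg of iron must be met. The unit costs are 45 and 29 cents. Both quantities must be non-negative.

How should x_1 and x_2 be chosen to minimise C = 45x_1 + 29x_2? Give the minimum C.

x_1 = 13/3, x_2 = 31/3, minimum C = 1484/3

Corner points and C = 45x_1 + 29x_2:
  (0, 45) → C = 1305
  (44/3, 0) → C = 660
  (13/3, 31/3) → C = 1484/3
The feasible region is unbounded (it extends along (0, 1), (1, 0)), but C strictly increases along every unbounded feasible direction, so there is no improving ray and the minimum is attained at a vertex.

The optimum lies where 8x_1 + x_2 = 45 and 6x_1 + 6x_2 = 88.
Solving simultaneously gives x_1 = 13/3, x_2 = 31/3.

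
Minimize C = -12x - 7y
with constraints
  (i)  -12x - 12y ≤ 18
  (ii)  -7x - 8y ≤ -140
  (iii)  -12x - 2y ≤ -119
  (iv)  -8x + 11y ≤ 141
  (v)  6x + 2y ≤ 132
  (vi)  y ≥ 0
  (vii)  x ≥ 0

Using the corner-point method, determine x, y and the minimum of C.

x = 585/41, y = 951/41, minimum C = -13677/41

Feasible corners and C = -12x - 7y:
  (336/41, 847/82) → C = -13993/82
  (20, 0) → C = -240
  (1027/148, 661/37) → C = -7708/37
  (585/41, 951/41) → C = -13677/41
  (22, 0) → C = -264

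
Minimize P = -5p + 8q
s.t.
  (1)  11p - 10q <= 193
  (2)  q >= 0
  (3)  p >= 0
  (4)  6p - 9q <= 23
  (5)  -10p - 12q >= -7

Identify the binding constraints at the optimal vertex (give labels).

(2) and (5)

Corner points and P = -5p + 8q:
  (0, 0) → P = 0
  (7/10, 0) → P = -7/2
  (0, 7/12) → P = 14/3

The minimum is at (7/10, 0). Substituting into each constraint, equality holds for (2) and (5); the remaining constraints have slack.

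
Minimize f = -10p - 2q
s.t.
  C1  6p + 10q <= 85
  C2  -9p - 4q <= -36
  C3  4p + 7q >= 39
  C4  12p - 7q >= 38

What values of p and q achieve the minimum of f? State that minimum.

p = 205/2, q = -53, minimum f = -919

Extreme points and f = -10p - 2q:
  (205/2, -53) → f = -919
  (325/54, 44/9) → f = -1889/27
  (77/16, 79/28) → f = -3011/56

At the optimal vertex, 6p + 10q = 85 and 4p + 7q = 39.
Solving simultaneously gives p = 205/2, q = -53.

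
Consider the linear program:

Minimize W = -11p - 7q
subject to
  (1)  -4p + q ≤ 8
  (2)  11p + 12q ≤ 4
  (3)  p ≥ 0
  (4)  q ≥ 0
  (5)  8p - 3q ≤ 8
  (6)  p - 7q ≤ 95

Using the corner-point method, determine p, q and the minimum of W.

p = 4/11, q = 0, minimum W = -4

Corner points and W = -11p - 7q:
  (0, 1/3) → W = -7/3
  (4/11, 0) → W = -4
  (0, 0) → W = 0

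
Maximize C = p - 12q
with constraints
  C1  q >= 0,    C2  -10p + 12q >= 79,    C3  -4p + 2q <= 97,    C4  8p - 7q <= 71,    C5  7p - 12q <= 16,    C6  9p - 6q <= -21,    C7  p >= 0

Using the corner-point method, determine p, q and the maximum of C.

The feasible region is unbounded (it extends along (1, 2), (2, 3)), but C strictly decreases along every unbounded feasible direction, so there is no improving ray and the maximum is attained at a vertex.

p = 0, q = 79/12, maximum C = -79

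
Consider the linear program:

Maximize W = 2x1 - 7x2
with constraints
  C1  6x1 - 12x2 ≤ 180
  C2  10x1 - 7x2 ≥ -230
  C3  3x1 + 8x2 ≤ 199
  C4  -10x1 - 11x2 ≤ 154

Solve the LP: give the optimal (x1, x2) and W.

x1 = 22/31, x2 = -454/31, maximum W = 3222/31

Vertices and W = 2x1 - 7x2:
  (319/7, 109/14) → W = 513/14
  (22/31, -454/31) → W = 3222/31
  (-447/101, 2680/101) → W = -19654/101
  (-902/45, 38/9) → W = -3134/45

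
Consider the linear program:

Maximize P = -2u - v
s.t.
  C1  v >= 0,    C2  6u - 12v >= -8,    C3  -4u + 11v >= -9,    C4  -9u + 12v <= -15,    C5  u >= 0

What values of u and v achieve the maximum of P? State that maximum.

u = 5/3, v = 0, maximum P = -10/3

Feasible corners and P = -2u - v:
  (9/4, 0) → P = -9/2
  (5/3, 0) → P = -10/3
  (23/3, 9/2) → P = -119/6
The feasible region is unbounded (it extends along (2, 1), (11, 4)), but P strictly decreases along every unbounded feasible direction, so there is no improving ray and the maximum is attained at a vertex.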